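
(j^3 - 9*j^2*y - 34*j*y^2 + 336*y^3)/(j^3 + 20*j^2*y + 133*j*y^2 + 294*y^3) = (j^2 - 15*j*y + 56*y^2)/(j^2 + 14*j*y + 49*y^2)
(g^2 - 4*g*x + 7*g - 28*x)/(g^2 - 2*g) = (g^2 - 4*g*x + 7*g - 28*x)/(g*(g - 2))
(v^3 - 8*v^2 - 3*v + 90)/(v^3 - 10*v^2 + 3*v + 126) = (v - 5)/(v - 7)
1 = 1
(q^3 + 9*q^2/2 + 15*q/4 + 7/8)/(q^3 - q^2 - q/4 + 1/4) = (4*q^2 + 16*q + 7)/(2*(2*q^2 - 3*q + 1))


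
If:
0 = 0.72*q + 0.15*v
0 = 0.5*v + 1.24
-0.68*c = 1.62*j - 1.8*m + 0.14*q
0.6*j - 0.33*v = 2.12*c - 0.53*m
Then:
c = 0.504528419737664*m + 0.333751821778055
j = 0.899333749739746*m - 0.184743563050871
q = 0.52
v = -2.48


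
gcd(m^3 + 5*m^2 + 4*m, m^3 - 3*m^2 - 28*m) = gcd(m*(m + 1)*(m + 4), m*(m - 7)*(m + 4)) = m^2 + 4*m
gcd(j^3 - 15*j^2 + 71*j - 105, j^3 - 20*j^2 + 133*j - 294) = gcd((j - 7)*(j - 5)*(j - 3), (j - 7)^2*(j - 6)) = j - 7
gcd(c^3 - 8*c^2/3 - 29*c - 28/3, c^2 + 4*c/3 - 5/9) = 1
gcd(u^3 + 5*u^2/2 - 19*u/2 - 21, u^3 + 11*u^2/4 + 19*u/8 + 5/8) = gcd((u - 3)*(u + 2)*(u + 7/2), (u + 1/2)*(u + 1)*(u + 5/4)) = 1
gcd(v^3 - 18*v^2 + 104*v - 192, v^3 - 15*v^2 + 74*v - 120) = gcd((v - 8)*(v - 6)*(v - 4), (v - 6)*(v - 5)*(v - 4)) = v^2 - 10*v + 24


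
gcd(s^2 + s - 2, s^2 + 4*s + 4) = s + 2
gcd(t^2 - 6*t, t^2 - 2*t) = t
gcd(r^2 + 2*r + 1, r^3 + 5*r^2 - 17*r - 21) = r + 1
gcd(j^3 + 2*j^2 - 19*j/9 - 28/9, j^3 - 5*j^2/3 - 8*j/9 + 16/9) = j^2 - j/3 - 4/3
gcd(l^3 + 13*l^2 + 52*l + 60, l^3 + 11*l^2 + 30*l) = l^2 + 11*l + 30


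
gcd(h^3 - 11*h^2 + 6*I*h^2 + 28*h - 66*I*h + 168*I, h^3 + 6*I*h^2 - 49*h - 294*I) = h^2 + h*(-7 + 6*I) - 42*I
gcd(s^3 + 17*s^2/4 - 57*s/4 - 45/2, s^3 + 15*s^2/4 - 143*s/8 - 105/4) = s^2 + 29*s/4 + 15/2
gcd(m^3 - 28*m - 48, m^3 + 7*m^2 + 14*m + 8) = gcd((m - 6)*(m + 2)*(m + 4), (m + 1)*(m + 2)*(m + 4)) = m^2 + 6*m + 8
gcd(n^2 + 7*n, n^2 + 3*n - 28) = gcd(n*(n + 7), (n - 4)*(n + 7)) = n + 7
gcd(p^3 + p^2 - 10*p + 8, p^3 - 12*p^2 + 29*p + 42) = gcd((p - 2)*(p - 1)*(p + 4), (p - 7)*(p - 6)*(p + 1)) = 1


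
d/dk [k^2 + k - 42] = 2*k + 1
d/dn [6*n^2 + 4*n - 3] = 12*n + 4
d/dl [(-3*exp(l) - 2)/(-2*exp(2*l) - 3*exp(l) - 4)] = (-(3*exp(l) + 2)*(4*exp(l) + 3) + 6*exp(2*l) + 9*exp(l) + 12)*exp(l)/(2*exp(2*l) + 3*exp(l) + 4)^2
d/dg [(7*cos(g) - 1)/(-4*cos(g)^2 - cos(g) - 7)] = (28*sin(g)^2 + 8*cos(g) + 22)*sin(g)/(4*cos(g)^2 + cos(g) + 7)^2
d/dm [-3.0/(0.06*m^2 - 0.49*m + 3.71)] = (0.36*m - 1.47)/(0.06*m^2 - 0.49*m + 3.71)^2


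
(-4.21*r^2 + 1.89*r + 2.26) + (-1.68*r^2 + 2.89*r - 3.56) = -5.89*r^2 + 4.78*r - 1.3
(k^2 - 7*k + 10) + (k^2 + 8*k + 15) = 2*k^2 + k + 25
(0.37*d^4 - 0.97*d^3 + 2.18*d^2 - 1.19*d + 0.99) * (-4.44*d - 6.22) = -1.6428*d^5 + 2.0054*d^4 - 3.6458*d^3 - 8.276*d^2 + 3.0062*d - 6.1578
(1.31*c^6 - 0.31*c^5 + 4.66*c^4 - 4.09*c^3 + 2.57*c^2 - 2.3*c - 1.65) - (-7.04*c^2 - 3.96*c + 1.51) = 1.31*c^6 - 0.31*c^5 + 4.66*c^4 - 4.09*c^3 + 9.61*c^2 + 1.66*c - 3.16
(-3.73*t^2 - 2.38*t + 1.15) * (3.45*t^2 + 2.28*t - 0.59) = -12.8685*t^4 - 16.7154*t^3 + 0.7418*t^2 + 4.0262*t - 0.6785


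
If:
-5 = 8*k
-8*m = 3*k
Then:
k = -5/8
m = 15/64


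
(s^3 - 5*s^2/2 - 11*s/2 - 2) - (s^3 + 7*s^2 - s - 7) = -19*s^2/2 - 9*s/2 + 5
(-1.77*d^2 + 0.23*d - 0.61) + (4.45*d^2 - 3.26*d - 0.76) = 2.68*d^2 - 3.03*d - 1.37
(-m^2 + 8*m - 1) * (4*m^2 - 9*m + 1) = -4*m^4 + 41*m^3 - 77*m^2 + 17*m - 1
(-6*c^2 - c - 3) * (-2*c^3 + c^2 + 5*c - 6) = 12*c^5 - 4*c^4 - 25*c^3 + 28*c^2 - 9*c + 18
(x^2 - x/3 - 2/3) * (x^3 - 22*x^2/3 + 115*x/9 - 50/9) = x^5 - 23*x^4/3 + 131*x^3/9 - 133*x^2/27 - 20*x/3 + 100/27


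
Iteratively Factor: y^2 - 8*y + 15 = (y - 5)*(y - 3)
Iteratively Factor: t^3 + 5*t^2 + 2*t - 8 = (t + 2)*(t^2 + 3*t - 4) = (t + 2)*(t + 4)*(t - 1)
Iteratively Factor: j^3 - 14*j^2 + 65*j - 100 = (j - 4)*(j^2 - 10*j + 25) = (j - 5)*(j - 4)*(j - 5)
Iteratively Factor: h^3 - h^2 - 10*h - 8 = (h + 1)*(h^2 - 2*h - 8) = (h - 4)*(h + 1)*(h + 2)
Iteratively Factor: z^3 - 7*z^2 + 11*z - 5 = (z - 1)*(z^2 - 6*z + 5) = (z - 5)*(z - 1)*(z - 1)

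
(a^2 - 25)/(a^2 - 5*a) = (a + 5)/a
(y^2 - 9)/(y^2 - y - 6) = (y + 3)/(y + 2)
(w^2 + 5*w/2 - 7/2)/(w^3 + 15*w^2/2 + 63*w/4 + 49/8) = 4*(w - 1)/(4*w^2 + 16*w + 7)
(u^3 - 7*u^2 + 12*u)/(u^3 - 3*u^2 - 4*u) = (u - 3)/(u + 1)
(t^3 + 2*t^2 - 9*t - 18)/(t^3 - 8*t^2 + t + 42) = (t + 3)/(t - 7)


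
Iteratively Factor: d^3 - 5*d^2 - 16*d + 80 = (d - 5)*(d^2 - 16) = (d - 5)*(d + 4)*(d - 4)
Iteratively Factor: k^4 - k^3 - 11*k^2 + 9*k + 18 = (k + 3)*(k^3 - 4*k^2 + k + 6) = (k - 2)*(k + 3)*(k^2 - 2*k - 3) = (k - 2)*(k + 1)*(k + 3)*(k - 3)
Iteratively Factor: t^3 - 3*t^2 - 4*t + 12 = (t + 2)*(t^2 - 5*t + 6) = (t - 3)*(t + 2)*(t - 2)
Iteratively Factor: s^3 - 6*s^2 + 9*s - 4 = (s - 1)*(s^2 - 5*s + 4) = (s - 1)^2*(s - 4)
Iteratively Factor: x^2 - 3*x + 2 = (x - 2)*(x - 1)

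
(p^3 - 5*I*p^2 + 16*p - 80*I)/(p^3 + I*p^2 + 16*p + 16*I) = (p - 5*I)/(p + I)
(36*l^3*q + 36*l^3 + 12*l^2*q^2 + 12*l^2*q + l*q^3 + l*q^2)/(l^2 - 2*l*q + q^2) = l*(36*l^2*q + 36*l^2 + 12*l*q^2 + 12*l*q + q^3 + q^2)/(l^2 - 2*l*q + q^2)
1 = 1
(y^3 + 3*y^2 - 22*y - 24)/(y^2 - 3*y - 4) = y + 6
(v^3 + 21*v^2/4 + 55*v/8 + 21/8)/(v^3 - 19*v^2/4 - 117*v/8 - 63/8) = (2*v^2 + 9*v + 7)/(2*v^2 - 11*v - 21)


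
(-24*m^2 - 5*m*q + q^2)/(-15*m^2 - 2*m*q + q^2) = (-8*m + q)/(-5*m + q)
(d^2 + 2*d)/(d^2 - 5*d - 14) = d/(d - 7)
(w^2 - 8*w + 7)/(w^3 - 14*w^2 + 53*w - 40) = (w - 7)/(w^2 - 13*w + 40)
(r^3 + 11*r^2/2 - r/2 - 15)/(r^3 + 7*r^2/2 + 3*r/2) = (2*r^3 + 11*r^2 - r - 30)/(r*(2*r^2 + 7*r + 3))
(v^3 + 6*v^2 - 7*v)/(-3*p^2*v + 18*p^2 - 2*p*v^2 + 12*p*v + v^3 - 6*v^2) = v*(-v^2 - 6*v + 7)/(3*p^2*v - 18*p^2 + 2*p*v^2 - 12*p*v - v^3 + 6*v^2)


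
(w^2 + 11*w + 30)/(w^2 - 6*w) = (w^2 + 11*w + 30)/(w*(w - 6))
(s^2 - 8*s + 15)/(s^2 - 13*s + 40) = (s - 3)/(s - 8)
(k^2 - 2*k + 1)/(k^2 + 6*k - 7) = (k - 1)/(k + 7)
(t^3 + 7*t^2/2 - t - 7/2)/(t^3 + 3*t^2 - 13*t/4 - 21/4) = 2*(t - 1)/(2*t - 3)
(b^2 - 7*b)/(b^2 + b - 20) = b*(b - 7)/(b^2 + b - 20)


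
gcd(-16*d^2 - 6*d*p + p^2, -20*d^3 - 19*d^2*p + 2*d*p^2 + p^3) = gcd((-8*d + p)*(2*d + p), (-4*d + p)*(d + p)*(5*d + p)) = 1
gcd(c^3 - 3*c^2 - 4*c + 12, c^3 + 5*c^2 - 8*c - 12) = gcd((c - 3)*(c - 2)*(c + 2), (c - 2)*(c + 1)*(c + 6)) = c - 2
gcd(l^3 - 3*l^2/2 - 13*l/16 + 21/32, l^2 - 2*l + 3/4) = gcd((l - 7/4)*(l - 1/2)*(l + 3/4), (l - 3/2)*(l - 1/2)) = l - 1/2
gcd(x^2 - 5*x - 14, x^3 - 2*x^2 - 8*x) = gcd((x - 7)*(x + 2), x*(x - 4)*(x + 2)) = x + 2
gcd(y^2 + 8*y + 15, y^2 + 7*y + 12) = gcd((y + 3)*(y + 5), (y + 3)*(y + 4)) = y + 3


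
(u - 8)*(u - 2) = u^2 - 10*u + 16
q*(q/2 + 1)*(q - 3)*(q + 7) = q^4/2 + 3*q^3 - 13*q^2/2 - 21*q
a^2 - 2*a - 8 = (a - 4)*(a + 2)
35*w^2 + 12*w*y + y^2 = (5*w + y)*(7*w + y)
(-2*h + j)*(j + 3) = -2*h*j - 6*h + j^2 + 3*j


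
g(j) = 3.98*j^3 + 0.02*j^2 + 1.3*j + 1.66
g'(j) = 11.94*j^2 + 0.04*j + 1.3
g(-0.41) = 0.86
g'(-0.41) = 3.29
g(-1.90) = -28.04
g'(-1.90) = 44.33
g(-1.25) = -7.71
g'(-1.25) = 19.91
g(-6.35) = -1024.86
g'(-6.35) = 482.50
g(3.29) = 147.89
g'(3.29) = 130.67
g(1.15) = 9.23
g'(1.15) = 17.14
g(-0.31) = 1.14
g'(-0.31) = 2.44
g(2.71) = 84.54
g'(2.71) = 89.10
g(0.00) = 1.66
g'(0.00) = 1.30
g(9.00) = 2916.40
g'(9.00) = 968.80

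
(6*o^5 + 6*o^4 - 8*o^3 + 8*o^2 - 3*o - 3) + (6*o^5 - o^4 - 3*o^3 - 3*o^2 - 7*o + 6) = 12*o^5 + 5*o^4 - 11*o^3 + 5*o^2 - 10*o + 3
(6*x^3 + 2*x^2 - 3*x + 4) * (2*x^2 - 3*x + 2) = 12*x^5 - 14*x^4 + 21*x^2 - 18*x + 8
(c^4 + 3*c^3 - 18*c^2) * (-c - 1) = -c^5 - 4*c^4 + 15*c^3 + 18*c^2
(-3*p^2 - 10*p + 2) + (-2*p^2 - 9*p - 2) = -5*p^2 - 19*p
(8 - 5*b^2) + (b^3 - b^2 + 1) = b^3 - 6*b^2 + 9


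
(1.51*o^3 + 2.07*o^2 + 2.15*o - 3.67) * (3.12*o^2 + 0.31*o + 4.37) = 4.7112*o^5 + 6.9265*o^4 + 13.9484*o^3 - 1.738*o^2 + 8.2578*o - 16.0379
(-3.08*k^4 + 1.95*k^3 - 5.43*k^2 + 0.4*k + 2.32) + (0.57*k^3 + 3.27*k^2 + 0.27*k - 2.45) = -3.08*k^4 + 2.52*k^3 - 2.16*k^2 + 0.67*k - 0.13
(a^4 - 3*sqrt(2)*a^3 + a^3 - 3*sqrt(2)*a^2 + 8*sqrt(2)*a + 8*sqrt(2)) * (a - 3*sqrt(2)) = a^5 - 6*sqrt(2)*a^4 + a^4 - 6*sqrt(2)*a^3 + 18*a^3 + 8*sqrt(2)*a^2 + 18*a^2 - 48*a + 8*sqrt(2)*a - 48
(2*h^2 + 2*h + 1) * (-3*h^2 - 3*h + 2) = -6*h^4 - 12*h^3 - 5*h^2 + h + 2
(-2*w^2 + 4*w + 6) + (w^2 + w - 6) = -w^2 + 5*w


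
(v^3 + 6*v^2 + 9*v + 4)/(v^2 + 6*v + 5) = (v^2 + 5*v + 4)/(v + 5)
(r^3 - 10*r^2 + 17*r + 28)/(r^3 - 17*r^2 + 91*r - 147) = (r^2 - 3*r - 4)/(r^2 - 10*r + 21)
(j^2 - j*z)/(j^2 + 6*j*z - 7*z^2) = j/(j + 7*z)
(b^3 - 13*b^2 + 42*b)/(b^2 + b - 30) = b*(b^2 - 13*b + 42)/(b^2 + b - 30)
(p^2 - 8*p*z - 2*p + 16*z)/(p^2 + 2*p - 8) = (p - 8*z)/(p + 4)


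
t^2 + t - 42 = (t - 6)*(t + 7)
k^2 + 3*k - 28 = (k - 4)*(k + 7)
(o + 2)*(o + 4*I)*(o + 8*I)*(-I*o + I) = -I*o^4 + 12*o^3 - I*o^3 + 12*o^2 + 34*I*o^2 - 24*o + 32*I*o - 64*I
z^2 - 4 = (z - 2)*(z + 2)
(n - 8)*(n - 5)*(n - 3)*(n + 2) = n^4 - 14*n^3 + 47*n^2 + 38*n - 240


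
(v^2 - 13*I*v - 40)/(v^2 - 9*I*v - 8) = (v - 5*I)/(v - I)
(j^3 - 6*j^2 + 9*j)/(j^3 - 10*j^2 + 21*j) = (j - 3)/(j - 7)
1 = 1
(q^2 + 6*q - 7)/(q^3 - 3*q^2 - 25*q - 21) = (-q^2 - 6*q + 7)/(-q^3 + 3*q^2 + 25*q + 21)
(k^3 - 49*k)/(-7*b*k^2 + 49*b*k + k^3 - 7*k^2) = (-k - 7)/(7*b - k)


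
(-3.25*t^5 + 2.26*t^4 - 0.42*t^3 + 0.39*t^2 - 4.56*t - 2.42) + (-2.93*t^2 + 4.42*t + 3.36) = -3.25*t^5 + 2.26*t^4 - 0.42*t^3 - 2.54*t^2 - 0.14*t + 0.94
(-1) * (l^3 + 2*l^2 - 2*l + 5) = -l^3 - 2*l^2 + 2*l - 5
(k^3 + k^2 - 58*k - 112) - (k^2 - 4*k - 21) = k^3 - 54*k - 91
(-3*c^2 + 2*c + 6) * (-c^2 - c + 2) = 3*c^4 + c^3 - 14*c^2 - 2*c + 12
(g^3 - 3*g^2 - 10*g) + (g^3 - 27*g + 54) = 2*g^3 - 3*g^2 - 37*g + 54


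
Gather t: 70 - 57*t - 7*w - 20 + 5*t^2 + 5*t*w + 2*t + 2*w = 5*t^2 + t*(5*w - 55) - 5*w + 50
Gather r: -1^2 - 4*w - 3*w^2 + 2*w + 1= -3*w^2 - 2*w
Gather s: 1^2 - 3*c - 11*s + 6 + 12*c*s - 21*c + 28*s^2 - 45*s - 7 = -24*c + 28*s^2 + s*(12*c - 56)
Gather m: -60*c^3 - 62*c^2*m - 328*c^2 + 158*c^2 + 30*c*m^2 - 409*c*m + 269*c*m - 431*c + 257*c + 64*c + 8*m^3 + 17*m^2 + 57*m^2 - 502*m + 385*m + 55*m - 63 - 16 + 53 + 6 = -60*c^3 - 170*c^2 - 110*c + 8*m^3 + m^2*(30*c + 74) + m*(-62*c^2 - 140*c - 62) - 20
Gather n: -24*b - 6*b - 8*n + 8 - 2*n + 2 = -30*b - 10*n + 10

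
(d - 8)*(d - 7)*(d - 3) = d^3 - 18*d^2 + 101*d - 168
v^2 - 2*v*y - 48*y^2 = (v - 8*y)*(v + 6*y)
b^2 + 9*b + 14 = (b + 2)*(b + 7)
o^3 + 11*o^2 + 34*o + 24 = (o + 1)*(o + 4)*(o + 6)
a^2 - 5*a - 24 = (a - 8)*(a + 3)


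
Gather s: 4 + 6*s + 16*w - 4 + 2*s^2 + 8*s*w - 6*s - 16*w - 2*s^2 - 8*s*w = 0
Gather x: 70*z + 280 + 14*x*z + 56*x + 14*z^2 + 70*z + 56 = x*(14*z + 56) + 14*z^2 + 140*z + 336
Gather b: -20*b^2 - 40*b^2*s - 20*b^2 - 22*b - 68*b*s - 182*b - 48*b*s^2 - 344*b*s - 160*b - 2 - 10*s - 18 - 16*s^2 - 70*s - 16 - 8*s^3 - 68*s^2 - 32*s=b^2*(-40*s - 40) + b*(-48*s^2 - 412*s - 364) - 8*s^3 - 84*s^2 - 112*s - 36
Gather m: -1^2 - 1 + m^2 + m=m^2 + m - 2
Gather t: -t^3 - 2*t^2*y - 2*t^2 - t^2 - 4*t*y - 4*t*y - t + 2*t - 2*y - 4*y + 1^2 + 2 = -t^3 + t^2*(-2*y - 3) + t*(1 - 8*y) - 6*y + 3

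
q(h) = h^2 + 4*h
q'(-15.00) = -26.00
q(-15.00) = 165.00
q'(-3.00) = -2.00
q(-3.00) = -3.00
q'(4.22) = 12.44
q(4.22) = 34.69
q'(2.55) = 9.10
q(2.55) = 16.70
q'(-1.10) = 1.80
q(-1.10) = -3.19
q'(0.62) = 5.24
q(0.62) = 2.86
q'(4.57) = 13.14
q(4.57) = 39.16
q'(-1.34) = 1.32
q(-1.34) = -3.56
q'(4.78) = 13.56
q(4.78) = 41.97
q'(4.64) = 13.28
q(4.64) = 40.09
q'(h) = 2*h + 4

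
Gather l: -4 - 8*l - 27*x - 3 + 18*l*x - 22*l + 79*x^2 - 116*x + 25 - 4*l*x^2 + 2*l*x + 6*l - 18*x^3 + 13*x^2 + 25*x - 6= l*(-4*x^2 + 20*x - 24) - 18*x^3 + 92*x^2 - 118*x + 12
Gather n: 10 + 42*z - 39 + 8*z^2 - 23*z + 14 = 8*z^2 + 19*z - 15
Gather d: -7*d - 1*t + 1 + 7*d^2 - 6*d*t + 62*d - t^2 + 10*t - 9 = 7*d^2 + d*(55 - 6*t) - t^2 + 9*t - 8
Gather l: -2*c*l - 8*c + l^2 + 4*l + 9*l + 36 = -8*c + l^2 + l*(13 - 2*c) + 36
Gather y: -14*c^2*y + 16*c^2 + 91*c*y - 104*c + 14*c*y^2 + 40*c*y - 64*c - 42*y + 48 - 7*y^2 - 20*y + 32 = 16*c^2 - 168*c + y^2*(14*c - 7) + y*(-14*c^2 + 131*c - 62) + 80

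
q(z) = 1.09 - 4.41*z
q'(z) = -4.41000000000000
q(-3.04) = 14.50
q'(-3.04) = -4.41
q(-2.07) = 10.22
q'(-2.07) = -4.41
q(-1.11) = 5.99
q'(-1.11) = -4.41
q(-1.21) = 6.43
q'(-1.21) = -4.41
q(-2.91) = 13.92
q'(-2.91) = -4.41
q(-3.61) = 17.01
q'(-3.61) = -4.41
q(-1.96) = 9.73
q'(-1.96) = -4.41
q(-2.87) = 13.75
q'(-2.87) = -4.41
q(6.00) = -25.37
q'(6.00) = -4.41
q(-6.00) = 27.55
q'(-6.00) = -4.41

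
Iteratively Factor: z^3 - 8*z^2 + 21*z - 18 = (z - 3)*(z^2 - 5*z + 6) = (z - 3)*(z - 2)*(z - 3)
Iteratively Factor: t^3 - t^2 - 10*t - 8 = (t - 4)*(t^2 + 3*t + 2) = (t - 4)*(t + 2)*(t + 1)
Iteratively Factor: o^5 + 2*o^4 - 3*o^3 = (o)*(o^4 + 2*o^3 - 3*o^2) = o^2*(o^3 + 2*o^2 - 3*o) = o^2*(o + 3)*(o^2 - o) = o^3*(o + 3)*(o - 1)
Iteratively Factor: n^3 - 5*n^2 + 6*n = (n)*(n^2 - 5*n + 6) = n*(n - 3)*(n - 2)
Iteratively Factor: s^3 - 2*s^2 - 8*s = (s + 2)*(s^2 - 4*s) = (s - 4)*(s + 2)*(s)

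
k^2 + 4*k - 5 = (k - 1)*(k + 5)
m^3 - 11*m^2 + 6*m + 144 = (m - 8)*(m - 6)*(m + 3)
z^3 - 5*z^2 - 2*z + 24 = (z - 4)*(z - 3)*(z + 2)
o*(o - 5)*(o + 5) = o^3 - 25*o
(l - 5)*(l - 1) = l^2 - 6*l + 5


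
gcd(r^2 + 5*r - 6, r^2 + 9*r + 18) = r + 6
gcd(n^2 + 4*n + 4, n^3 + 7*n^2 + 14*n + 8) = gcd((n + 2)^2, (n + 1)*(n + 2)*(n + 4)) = n + 2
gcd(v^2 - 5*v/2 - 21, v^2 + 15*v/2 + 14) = v + 7/2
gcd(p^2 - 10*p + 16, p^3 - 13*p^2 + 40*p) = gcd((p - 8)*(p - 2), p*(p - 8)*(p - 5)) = p - 8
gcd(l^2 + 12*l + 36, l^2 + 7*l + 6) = l + 6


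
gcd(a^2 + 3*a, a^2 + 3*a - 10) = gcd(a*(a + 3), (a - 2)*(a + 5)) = 1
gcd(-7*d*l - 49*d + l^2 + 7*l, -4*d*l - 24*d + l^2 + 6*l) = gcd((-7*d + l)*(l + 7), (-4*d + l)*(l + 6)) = 1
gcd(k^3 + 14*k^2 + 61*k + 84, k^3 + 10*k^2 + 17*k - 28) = k^2 + 11*k + 28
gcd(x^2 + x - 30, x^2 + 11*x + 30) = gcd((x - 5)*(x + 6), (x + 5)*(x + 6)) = x + 6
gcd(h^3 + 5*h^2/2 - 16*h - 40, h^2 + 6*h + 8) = h + 4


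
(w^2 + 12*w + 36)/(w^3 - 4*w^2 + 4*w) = (w^2 + 12*w + 36)/(w*(w^2 - 4*w + 4))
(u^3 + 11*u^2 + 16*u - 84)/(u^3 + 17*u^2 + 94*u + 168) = (u - 2)/(u + 4)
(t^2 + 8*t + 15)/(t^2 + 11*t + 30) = (t + 3)/(t + 6)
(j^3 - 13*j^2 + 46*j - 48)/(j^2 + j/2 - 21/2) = 2*(j^2 - 10*j + 16)/(2*j + 7)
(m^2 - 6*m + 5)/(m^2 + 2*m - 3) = (m - 5)/(m + 3)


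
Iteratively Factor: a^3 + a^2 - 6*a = (a - 2)*(a^2 + 3*a) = a*(a - 2)*(a + 3)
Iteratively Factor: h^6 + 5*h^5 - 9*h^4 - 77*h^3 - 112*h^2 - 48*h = (h + 1)*(h^5 + 4*h^4 - 13*h^3 - 64*h^2 - 48*h) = (h + 1)*(h + 3)*(h^4 + h^3 - 16*h^2 - 16*h) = h*(h + 1)*(h + 3)*(h^3 + h^2 - 16*h - 16) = h*(h + 1)^2*(h + 3)*(h^2 - 16) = h*(h - 4)*(h + 1)^2*(h + 3)*(h + 4)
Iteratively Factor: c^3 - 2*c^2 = (c - 2)*(c^2) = c*(c - 2)*(c)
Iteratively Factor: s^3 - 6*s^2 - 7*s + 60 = (s + 3)*(s^2 - 9*s + 20) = (s - 5)*(s + 3)*(s - 4)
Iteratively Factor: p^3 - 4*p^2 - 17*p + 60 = (p - 3)*(p^2 - p - 20) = (p - 5)*(p - 3)*(p + 4)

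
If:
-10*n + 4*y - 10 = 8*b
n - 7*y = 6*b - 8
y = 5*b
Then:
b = 35/199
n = -157/199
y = 175/199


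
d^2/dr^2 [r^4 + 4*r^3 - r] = 12*r*(r + 2)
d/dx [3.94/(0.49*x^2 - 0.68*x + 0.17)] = (2.6792 - 3.8612*x)/(0.49*x^2 - 0.68*x + 0.17)^2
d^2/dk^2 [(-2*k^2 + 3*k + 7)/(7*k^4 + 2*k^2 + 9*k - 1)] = 2*(-294*k^8 + 882*k^7 + 3458*k^6 + 882*k^5 + 147*k^4 + 1140*k^3 + 366*k^2 + 396*k + 606)/(343*k^12 + 294*k^10 + 1323*k^9 - 63*k^8 + 756*k^7 + 1625*k^6 - 270*k^5 + 495*k^4 + 621*k^3 - 237*k^2 + 27*k - 1)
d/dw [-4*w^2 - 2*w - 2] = -8*w - 2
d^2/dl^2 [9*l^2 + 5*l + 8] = 18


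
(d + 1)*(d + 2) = d^2 + 3*d + 2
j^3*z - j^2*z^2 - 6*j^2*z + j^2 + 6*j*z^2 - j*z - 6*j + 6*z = (j - 6)*(j - z)*(j*z + 1)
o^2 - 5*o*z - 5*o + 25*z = (o - 5)*(o - 5*z)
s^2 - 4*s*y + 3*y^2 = (s - 3*y)*(s - y)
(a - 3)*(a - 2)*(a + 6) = a^3 + a^2 - 24*a + 36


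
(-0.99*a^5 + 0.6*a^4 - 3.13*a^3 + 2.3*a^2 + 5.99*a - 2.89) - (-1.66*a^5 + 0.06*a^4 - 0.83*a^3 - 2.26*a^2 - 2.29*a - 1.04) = 0.67*a^5 + 0.54*a^4 - 2.3*a^3 + 4.56*a^2 + 8.28*a - 1.85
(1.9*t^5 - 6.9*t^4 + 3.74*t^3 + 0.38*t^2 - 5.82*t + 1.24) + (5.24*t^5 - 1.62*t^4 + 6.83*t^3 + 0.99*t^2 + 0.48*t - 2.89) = 7.14*t^5 - 8.52*t^4 + 10.57*t^3 + 1.37*t^2 - 5.34*t - 1.65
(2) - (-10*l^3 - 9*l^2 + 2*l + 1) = 10*l^3 + 9*l^2 - 2*l + 1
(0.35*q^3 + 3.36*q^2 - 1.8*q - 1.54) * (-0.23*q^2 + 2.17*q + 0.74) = -0.0805*q^5 - 0.0133000000000001*q^4 + 7.9642*q^3 - 1.0654*q^2 - 4.6738*q - 1.1396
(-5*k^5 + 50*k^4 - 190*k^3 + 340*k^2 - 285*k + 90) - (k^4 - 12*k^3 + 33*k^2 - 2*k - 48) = -5*k^5 + 49*k^4 - 178*k^3 + 307*k^2 - 283*k + 138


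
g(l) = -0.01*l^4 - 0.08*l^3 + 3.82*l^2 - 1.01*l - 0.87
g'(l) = -0.04*l^3 - 0.24*l^2 + 7.64*l - 1.01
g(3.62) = 40.02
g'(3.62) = 21.60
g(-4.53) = 85.32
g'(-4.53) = -36.83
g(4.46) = 59.56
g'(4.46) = 24.74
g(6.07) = 102.28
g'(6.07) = 27.58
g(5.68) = 91.57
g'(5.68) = 27.31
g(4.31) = 55.88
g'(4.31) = 24.26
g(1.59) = 6.80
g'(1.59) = 10.37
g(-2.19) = 20.27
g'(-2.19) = -18.47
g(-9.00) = 310.35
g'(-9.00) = -60.05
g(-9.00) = 310.35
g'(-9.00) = -60.05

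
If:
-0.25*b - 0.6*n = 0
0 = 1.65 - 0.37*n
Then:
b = -10.70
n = 4.46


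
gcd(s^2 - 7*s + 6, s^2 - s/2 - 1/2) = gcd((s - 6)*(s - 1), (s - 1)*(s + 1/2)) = s - 1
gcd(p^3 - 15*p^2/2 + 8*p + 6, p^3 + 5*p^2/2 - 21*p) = 1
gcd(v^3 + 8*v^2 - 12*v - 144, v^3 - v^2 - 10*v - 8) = v - 4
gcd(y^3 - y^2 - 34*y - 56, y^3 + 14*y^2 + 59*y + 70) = y + 2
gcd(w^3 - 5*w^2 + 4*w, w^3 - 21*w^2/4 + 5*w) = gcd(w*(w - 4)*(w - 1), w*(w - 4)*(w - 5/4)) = w^2 - 4*w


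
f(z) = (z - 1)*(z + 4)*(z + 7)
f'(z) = (z - 1)*(z + 4) + (z - 1)*(z + 7) + (z + 4)*(z + 7) = 3*z^2 + 20*z + 17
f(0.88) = -4.61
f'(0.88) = 36.92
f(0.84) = -6.07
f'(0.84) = 35.92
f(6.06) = 664.80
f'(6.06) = 248.37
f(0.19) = -24.40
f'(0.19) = 20.91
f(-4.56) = 7.60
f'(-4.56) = -11.82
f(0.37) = -20.29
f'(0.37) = 24.81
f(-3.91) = -1.37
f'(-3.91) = -15.34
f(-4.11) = 1.62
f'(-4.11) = -14.52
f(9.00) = 1664.00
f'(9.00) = 440.00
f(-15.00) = -1408.00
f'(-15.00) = 392.00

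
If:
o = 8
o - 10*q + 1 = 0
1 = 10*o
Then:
No Solution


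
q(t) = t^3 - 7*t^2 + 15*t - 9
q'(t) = 3*t^2 - 14*t + 15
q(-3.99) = -243.81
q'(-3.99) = 118.62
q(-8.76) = -1349.78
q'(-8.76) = 367.85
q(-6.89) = -771.74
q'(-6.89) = 253.88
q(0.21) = -6.15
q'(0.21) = 12.19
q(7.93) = 168.43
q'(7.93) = 92.63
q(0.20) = -6.27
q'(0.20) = 12.32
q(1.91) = 1.08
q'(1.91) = -0.80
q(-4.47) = -305.23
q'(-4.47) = 137.52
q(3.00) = 0.00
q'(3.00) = 0.00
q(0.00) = -9.00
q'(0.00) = 15.00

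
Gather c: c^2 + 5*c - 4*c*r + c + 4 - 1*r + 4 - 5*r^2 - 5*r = c^2 + c*(6 - 4*r) - 5*r^2 - 6*r + 8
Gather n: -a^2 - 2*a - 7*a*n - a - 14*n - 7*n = -a^2 - 3*a + n*(-7*a - 21)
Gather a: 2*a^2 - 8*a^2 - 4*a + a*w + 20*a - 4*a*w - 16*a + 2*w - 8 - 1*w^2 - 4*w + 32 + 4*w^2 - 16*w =-6*a^2 - 3*a*w + 3*w^2 - 18*w + 24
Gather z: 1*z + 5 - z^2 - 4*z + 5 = -z^2 - 3*z + 10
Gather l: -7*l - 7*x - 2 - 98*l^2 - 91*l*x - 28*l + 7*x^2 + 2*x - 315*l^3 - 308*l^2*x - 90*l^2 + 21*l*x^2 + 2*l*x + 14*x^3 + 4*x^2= -315*l^3 + l^2*(-308*x - 188) + l*(21*x^2 - 89*x - 35) + 14*x^3 + 11*x^2 - 5*x - 2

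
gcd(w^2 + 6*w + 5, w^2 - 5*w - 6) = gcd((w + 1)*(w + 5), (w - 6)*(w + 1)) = w + 1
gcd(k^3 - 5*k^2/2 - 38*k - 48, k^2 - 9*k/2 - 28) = k - 8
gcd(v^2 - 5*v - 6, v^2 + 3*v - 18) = 1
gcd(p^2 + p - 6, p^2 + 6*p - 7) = 1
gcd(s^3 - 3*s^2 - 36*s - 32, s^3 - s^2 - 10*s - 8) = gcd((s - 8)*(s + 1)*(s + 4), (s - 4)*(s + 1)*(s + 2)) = s + 1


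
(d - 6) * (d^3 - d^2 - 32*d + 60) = d^4 - 7*d^3 - 26*d^2 + 252*d - 360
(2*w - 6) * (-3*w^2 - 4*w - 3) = -6*w^3 + 10*w^2 + 18*w + 18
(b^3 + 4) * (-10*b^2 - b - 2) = -10*b^5 - b^4 - 2*b^3 - 40*b^2 - 4*b - 8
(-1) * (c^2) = -c^2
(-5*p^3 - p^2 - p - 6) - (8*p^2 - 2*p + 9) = -5*p^3 - 9*p^2 + p - 15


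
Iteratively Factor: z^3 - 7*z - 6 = (z - 3)*(z^2 + 3*z + 2) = (z - 3)*(z + 1)*(z + 2)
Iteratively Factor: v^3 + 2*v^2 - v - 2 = (v + 2)*(v^2 - 1) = (v + 1)*(v + 2)*(v - 1)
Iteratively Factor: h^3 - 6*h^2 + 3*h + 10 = (h + 1)*(h^2 - 7*h + 10) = (h - 2)*(h + 1)*(h - 5)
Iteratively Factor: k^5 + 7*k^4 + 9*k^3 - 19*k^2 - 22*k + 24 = (k + 2)*(k^4 + 5*k^3 - k^2 - 17*k + 12) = (k - 1)*(k + 2)*(k^3 + 6*k^2 + 5*k - 12) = (k - 1)^2*(k + 2)*(k^2 + 7*k + 12) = (k - 1)^2*(k + 2)*(k + 4)*(k + 3)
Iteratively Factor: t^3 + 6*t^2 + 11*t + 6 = (t + 2)*(t^2 + 4*t + 3) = (t + 1)*(t + 2)*(t + 3)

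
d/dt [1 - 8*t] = -8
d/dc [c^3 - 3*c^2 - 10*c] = 3*c^2 - 6*c - 10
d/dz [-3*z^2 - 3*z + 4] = -6*z - 3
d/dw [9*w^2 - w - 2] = 18*w - 1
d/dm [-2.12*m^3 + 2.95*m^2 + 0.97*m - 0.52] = -6.36*m^2 + 5.9*m + 0.97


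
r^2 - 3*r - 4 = (r - 4)*(r + 1)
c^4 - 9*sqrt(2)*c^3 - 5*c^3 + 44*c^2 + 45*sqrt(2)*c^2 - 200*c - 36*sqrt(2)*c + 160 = (c - 4)*(c - 1)*(c - 5*sqrt(2))*(c - 4*sqrt(2))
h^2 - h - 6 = (h - 3)*(h + 2)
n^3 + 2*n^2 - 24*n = n*(n - 4)*(n + 6)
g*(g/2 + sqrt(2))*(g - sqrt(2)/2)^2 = g^4/2 + sqrt(2)*g^3/2 - 7*g^2/4 + sqrt(2)*g/2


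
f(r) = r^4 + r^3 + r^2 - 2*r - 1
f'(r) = 4*r^3 + 3*r^2 + 2*r - 2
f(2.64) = 67.66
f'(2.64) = 97.79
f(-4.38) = 310.96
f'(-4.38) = -289.32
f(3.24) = 147.23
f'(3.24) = 172.02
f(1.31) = 3.29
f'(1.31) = 14.76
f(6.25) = 1795.58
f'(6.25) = 1104.25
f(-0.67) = 0.69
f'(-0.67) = -3.20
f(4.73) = 618.28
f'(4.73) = 497.87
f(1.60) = 9.01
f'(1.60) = 25.26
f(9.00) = 7352.00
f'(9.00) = 3175.00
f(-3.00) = 68.00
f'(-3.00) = -89.00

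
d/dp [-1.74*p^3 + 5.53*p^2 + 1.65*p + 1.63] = -5.22*p^2 + 11.06*p + 1.65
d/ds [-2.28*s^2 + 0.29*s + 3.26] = 0.29 - 4.56*s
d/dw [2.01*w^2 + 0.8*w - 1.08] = 4.02*w + 0.8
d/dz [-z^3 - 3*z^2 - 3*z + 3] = -3*z^2 - 6*z - 3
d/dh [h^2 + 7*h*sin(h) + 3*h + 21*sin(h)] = 7*h*cos(h) + 2*h + 7*sin(h) + 21*cos(h) + 3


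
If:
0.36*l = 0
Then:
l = 0.00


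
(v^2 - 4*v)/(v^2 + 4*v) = (v - 4)/(v + 4)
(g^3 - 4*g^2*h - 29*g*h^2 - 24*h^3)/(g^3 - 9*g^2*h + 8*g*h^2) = (g^2 + 4*g*h + 3*h^2)/(g*(g - h))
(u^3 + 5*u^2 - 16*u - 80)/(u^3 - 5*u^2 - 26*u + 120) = (u + 4)/(u - 6)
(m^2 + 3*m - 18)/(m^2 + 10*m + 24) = (m - 3)/(m + 4)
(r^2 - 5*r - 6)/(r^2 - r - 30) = (r + 1)/(r + 5)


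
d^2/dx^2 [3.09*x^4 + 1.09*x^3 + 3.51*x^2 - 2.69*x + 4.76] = 37.08*x^2 + 6.54*x + 7.02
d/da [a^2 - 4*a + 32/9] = 2*a - 4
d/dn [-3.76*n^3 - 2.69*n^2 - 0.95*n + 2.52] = -11.28*n^2 - 5.38*n - 0.95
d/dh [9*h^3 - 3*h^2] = 3*h*(9*h - 2)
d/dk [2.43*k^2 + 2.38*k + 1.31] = 4.86*k + 2.38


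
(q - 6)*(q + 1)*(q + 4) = q^3 - q^2 - 26*q - 24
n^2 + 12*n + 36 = (n + 6)^2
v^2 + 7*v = v*(v + 7)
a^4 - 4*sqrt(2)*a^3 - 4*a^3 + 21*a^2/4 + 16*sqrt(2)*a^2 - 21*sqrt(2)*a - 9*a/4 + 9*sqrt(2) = (a - 3/2)^2*(a - 1)*(a - 4*sqrt(2))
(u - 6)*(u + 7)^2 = u^3 + 8*u^2 - 35*u - 294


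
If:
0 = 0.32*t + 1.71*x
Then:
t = -5.34375*x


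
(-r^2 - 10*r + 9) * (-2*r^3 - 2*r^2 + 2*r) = 2*r^5 + 22*r^4 - 38*r^2 + 18*r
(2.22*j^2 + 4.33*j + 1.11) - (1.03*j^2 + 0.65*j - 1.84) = 1.19*j^2 + 3.68*j + 2.95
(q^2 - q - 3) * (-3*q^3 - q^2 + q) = -3*q^5 + 2*q^4 + 11*q^3 + 2*q^2 - 3*q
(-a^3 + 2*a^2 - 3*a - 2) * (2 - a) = a^4 - 4*a^3 + 7*a^2 - 4*a - 4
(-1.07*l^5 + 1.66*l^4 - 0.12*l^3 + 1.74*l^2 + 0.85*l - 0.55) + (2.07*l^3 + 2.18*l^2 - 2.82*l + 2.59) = -1.07*l^5 + 1.66*l^4 + 1.95*l^3 + 3.92*l^2 - 1.97*l + 2.04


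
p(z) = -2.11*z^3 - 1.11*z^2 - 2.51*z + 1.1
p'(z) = -6.33*z^2 - 2.22*z - 2.51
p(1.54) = -13.10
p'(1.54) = -20.94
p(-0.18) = 1.53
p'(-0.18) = -2.32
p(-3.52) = 88.21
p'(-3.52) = -73.13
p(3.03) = -75.39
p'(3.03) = -67.35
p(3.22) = -88.94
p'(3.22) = -75.29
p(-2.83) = 47.14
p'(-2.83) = -46.92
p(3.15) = -83.77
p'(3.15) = -72.31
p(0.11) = 0.81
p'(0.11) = -2.83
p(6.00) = -509.68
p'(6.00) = -243.71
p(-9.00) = 1471.97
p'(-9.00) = -495.26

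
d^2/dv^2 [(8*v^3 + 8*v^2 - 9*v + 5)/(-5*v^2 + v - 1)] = 14*(31*v^3 - 33*v^2 - 12*v + 3)/(125*v^6 - 75*v^5 + 90*v^4 - 31*v^3 + 18*v^2 - 3*v + 1)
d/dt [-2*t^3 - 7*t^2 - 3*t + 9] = -6*t^2 - 14*t - 3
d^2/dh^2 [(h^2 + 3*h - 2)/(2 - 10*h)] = 34/(125*h^3 - 75*h^2 + 15*h - 1)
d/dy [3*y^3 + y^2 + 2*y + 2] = 9*y^2 + 2*y + 2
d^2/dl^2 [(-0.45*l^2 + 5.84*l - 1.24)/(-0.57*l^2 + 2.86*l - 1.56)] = (2.22044604925031e-16*l^4 - 2.32765199999999*l^3 + 0.0164159999999924*l^2 + 19.02888*l - 31.841056)/(0.185193*l^6 - 2.787642*l^5 + 15.507648*l^4 - 38.652328*l^3 + 42.441984*l^2 - 20.880288*l + 3.796416)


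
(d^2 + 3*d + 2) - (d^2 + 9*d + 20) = -6*d - 18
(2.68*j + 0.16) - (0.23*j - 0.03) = 2.45*j + 0.19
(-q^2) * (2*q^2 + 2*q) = -2*q^4 - 2*q^3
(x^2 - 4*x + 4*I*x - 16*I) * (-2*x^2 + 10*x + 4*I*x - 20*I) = -2*x^4 + 18*x^3 - 4*I*x^3 - 56*x^2 + 36*I*x^2 + 144*x - 80*I*x - 320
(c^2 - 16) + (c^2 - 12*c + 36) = 2*c^2 - 12*c + 20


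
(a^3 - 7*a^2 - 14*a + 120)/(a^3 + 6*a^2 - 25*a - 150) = (a^2 - 2*a - 24)/(a^2 + 11*a + 30)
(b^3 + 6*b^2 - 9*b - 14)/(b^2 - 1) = (b^2 + 5*b - 14)/(b - 1)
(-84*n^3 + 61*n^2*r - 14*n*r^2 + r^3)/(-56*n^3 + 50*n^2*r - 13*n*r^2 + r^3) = (-3*n + r)/(-2*n + r)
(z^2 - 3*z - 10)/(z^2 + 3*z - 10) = (z^2 - 3*z - 10)/(z^2 + 3*z - 10)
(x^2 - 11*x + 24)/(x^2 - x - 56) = (x - 3)/(x + 7)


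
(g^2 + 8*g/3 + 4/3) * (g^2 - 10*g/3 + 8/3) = g^4 - 2*g^3/3 - 44*g^2/9 + 8*g/3 + 32/9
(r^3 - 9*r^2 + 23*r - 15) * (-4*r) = -4*r^4 + 36*r^3 - 92*r^2 + 60*r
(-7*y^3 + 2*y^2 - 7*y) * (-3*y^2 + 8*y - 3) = 21*y^5 - 62*y^4 + 58*y^3 - 62*y^2 + 21*y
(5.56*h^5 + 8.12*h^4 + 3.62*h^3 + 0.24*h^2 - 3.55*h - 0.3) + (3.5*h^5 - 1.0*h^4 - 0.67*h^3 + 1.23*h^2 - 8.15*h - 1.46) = 9.06*h^5 + 7.12*h^4 + 2.95*h^3 + 1.47*h^2 - 11.7*h - 1.76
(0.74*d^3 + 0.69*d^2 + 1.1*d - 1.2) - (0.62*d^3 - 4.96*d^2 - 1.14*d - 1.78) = 0.12*d^3 + 5.65*d^2 + 2.24*d + 0.58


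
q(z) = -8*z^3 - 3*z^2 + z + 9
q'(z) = -24*z^2 - 6*z + 1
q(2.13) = -79.79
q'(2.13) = -120.67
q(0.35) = 8.64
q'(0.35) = -4.04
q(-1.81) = 44.80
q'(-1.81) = -66.77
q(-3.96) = 454.79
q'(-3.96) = -351.60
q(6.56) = -2371.94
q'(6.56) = -1071.17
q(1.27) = -10.96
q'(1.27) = -45.33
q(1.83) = -48.24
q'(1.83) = -90.35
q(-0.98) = 12.67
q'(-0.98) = -16.17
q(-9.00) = 5589.00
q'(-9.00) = -1889.00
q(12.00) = -14235.00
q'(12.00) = -3527.00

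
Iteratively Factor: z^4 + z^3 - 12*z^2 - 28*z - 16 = (z + 1)*(z^3 - 12*z - 16) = (z - 4)*(z + 1)*(z^2 + 4*z + 4) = (z - 4)*(z + 1)*(z + 2)*(z + 2)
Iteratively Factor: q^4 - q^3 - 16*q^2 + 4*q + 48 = (q + 2)*(q^3 - 3*q^2 - 10*q + 24) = (q + 2)*(q + 3)*(q^2 - 6*q + 8) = (q - 2)*(q + 2)*(q + 3)*(q - 4)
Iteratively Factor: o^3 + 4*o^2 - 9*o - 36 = (o + 3)*(o^2 + o - 12) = (o + 3)*(o + 4)*(o - 3)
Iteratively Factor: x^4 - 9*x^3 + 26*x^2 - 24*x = (x - 2)*(x^3 - 7*x^2 + 12*x) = (x - 4)*(x - 2)*(x^2 - 3*x) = (x - 4)*(x - 3)*(x - 2)*(x)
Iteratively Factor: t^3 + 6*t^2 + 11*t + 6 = (t + 2)*(t^2 + 4*t + 3) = (t + 1)*(t + 2)*(t + 3)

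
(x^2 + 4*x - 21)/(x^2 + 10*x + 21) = (x - 3)/(x + 3)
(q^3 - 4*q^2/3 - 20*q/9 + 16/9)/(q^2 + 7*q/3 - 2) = (3*q^2 - 2*q - 8)/(3*(q + 3))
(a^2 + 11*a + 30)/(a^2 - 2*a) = (a^2 + 11*a + 30)/(a*(a - 2))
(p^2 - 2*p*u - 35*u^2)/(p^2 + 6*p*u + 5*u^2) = (p - 7*u)/(p + u)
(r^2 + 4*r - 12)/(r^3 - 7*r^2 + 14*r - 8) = (r + 6)/(r^2 - 5*r + 4)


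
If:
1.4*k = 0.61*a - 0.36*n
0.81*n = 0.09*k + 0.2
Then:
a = 21.2459016393443*n - 5.10018214936248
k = 9.0*n - 2.22222222222222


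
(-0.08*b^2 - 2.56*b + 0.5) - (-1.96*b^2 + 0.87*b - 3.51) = 1.88*b^2 - 3.43*b + 4.01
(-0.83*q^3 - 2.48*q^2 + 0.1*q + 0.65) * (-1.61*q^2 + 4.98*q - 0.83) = 1.3363*q^5 - 0.1406*q^4 - 11.8225*q^3 + 1.5099*q^2 + 3.154*q - 0.5395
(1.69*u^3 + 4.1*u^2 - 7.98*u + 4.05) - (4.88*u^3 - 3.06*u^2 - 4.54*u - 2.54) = -3.19*u^3 + 7.16*u^2 - 3.44*u + 6.59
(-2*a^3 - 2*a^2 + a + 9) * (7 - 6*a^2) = 12*a^5 + 12*a^4 - 20*a^3 - 68*a^2 + 7*a + 63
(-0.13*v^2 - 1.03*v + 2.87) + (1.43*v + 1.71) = -0.13*v^2 + 0.4*v + 4.58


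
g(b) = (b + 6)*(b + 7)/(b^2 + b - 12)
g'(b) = (-2*b - 1)*(b + 6)*(b + 7)/(b^2 + b - 12)^2 + (b + 6)/(b^2 + b - 12) + (b + 7)/(b^2 + b - 12) = 6*(-2*b^2 - 18*b - 33)/(b^4 + 2*b^3 - 23*b^2 - 24*b + 144)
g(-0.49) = -2.93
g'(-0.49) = -0.99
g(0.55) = -4.44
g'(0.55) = -2.10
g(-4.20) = 3.50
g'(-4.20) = 21.18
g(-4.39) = 1.46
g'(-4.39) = 5.40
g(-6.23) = -0.01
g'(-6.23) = 0.02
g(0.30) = -3.96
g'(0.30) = -1.72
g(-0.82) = -2.64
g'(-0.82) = -0.80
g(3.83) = 16.38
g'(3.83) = -18.65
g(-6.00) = 0.00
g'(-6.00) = 0.06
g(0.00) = -3.50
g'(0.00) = -1.38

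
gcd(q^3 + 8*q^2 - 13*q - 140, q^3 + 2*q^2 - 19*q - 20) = q^2 + q - 20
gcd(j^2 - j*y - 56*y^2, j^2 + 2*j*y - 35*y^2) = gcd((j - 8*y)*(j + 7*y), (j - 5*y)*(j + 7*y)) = j + 7*y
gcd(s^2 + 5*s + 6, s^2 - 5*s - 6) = 1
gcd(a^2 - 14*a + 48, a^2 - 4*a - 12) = a - 6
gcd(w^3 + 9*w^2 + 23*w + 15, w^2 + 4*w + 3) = w^2 + 4*w + 3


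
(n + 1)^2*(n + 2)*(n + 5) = n^4 + 9*n^3 + 25*n^2 + 27*n + 10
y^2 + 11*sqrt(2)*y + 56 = (y + 4*sqrt(2))*(y + 7*sqrt(2))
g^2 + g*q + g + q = (g + 1)*(g + q)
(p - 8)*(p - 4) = p^2 - 12*p + 32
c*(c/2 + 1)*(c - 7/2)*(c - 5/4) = c^4/2 - 11*c^3/8 - 41*c^2/16 + 35*c/8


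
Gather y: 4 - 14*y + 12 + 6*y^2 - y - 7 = 6*y^2 - 15*y + 9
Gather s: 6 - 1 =5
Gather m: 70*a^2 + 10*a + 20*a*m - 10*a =70*a^2 + 20*a*m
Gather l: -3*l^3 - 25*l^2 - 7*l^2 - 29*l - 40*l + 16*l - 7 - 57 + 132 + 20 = -3*l^3 - 32*l^2 - 53*l + 88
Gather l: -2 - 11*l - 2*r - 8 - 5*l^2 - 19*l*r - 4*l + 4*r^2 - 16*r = -5*l^2 + l*(-19*r - 15) + 4*r^2 - 18*r - 10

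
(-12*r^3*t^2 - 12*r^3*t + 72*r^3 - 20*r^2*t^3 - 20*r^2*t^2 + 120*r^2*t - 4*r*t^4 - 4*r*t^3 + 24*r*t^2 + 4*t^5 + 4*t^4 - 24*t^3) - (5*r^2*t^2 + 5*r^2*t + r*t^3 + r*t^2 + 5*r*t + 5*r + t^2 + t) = -12*r^3*t^2 - 12*r^3*t + 72*r^3 - 20*r^2*t^3 - 25*r^2*t^2 + 115*r^2*t - 4*r*t^4 - 5*r*t^3 + 23*r*t^2 - 5*r*t - 5*r + 4*t^5 + 4*t^4 - 24*t^3 - t^2 - t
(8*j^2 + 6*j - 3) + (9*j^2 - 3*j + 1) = 17*j^2 + 3*j - 2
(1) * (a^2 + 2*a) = a^2 + 2*a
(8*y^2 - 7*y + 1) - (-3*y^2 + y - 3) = 11*y^2 - 8*y + 4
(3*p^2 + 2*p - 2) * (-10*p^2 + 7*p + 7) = -30*p^4 + p^3 + 55*p^2 - 14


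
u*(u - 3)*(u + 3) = u^3 - 9*u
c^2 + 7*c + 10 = (c + 2)*(c + 5)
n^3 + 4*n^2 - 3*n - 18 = (n - 2)*(n + 3)^2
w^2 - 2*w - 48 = (w - 8)*(w + 6)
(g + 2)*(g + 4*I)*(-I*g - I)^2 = -g^4 - 4*g^3 - 4*I*g^3 - 5*g^2 - 16*I*g^2 - 2*g - 20*I*g - 8*I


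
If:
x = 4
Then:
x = 4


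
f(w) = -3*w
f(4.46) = -13.38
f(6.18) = -18.54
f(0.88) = -2.64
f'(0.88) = -3.00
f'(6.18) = -3.00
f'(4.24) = -3.00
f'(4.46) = -3.00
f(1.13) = -3.39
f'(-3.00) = -3.00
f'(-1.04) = -3.00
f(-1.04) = 3.12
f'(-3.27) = -3.00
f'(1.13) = -3.00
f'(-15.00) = -3.00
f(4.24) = -12.72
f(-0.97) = 2.91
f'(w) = -3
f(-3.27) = 9.81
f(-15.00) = 45.00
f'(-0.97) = -3.00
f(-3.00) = 9.00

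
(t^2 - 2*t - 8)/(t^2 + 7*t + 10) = (t - 4)/(t + 5)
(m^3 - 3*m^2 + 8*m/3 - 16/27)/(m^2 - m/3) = m - 8/3 + 16/(9*m)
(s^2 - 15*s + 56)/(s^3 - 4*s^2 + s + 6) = (s^2 - 15*s + 56)/(s^3 - 4*s^2 + s + 6)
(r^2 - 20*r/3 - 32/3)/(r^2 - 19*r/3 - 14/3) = (-3*r^2 + 20*r + 32)/(-3*r^2 + 19*r + 14)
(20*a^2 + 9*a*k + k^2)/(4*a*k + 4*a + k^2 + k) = (5*a + k)/(k + 1)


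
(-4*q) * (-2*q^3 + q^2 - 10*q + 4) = 8*q^4 - 4*q^3 + 40*q^2 - 16*q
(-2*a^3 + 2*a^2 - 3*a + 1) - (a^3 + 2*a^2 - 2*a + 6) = -3*a^3 - a - 5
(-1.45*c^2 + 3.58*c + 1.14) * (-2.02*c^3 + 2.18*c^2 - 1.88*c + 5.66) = 2.929*c^5 - 10.3926*c^4 + 8.2276*c^3 - 12.4522*c^2 + 18.1196*c + 6.4524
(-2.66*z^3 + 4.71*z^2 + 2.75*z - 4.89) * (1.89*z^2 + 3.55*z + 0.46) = -5.0274*z^5 - 0.5411*z^4 + 20.6944*z^3 + 2.687*z^2 - 16.0945*z - 2.2494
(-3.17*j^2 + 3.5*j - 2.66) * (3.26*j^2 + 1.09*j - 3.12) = -10.3342*j^4 + 7.9547*j^3 + 5.0338*j^2 - 13.8194*j + 8.2992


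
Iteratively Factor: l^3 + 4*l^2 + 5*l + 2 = (l + 1)*(l^2 + 3*l + 2) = (l + 1)*(l + 2)*(l + 1)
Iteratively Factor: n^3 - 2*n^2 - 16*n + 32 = (n - 4)*(n^2 + 2*n - 8) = (n - 4)*(n + 4)*(n - 2)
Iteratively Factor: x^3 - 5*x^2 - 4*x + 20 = (x - 2)*(x^2 - 3*x - 10) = (x - 2)*(x + 2)*(x - 5)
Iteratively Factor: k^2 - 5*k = (k)*(k - 5)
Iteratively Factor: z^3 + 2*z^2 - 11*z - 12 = (z - 3)*(z^2 + 5*z + 4) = (z - 3)*(z + 1)*(z + 4)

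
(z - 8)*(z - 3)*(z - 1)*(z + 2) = z^4 - 10*z^3 + 11*z^2 + 46*z - 48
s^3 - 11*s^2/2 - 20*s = s*(s - 8)*(s + 5/2)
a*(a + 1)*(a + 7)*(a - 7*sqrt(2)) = a^4 - 7*sqrt(2)*a^3 + 8*a^3 - 56*sqrt(2)*a^2 + 7*a^2 - 49*sqrt(2)*a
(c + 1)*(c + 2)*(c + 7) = c^3 + 10*c^2 + 23*c + 14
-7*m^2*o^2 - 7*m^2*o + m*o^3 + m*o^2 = o*(-7*m + o)*(m*o + m)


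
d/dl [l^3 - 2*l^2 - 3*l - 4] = 3*l^2 - 4*l - 3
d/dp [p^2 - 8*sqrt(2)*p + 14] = 2*p - 8*sqrt(2)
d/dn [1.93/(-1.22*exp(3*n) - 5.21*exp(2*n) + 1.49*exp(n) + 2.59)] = (7.0638*exp(2*n) + 20.1106*exp(n) - 2.8757)*exp(n)/(1.22*exp(3*n) + 5.21*exp(2*n) - 1.49*exp(n) - 2.59)^2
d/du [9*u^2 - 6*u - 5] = 18*u - 6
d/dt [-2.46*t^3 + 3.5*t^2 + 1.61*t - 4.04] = -7.38*t^2 + 7.0*t + 1.61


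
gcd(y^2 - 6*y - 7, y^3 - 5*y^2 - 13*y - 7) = y^2 - 6*y - 7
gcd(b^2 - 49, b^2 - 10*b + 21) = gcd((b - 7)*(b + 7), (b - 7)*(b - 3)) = b - 7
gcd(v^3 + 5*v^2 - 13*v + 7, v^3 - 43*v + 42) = v^2 + 6*v - 7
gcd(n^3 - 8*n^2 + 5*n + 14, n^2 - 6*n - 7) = n^2 - 6*n - 7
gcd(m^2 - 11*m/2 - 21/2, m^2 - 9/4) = m + 3/2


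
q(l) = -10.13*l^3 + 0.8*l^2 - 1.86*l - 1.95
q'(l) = -30.39*l^2 + 1.6*l - 1.86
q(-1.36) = 27.54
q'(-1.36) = -60.25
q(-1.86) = 69.46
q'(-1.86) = -109.97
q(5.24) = -1447.21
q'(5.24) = -827.91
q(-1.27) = 22.45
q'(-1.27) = -52.91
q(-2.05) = 92.50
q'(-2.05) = -132.85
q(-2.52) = 169.93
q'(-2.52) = -198.88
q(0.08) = -2.10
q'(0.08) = -1.93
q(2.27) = -120.54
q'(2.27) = -154.82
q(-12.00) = 17640.21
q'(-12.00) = -4397.22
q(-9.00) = 7464.36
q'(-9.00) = -2477.85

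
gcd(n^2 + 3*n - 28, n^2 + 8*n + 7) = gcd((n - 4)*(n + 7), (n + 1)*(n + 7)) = n + 7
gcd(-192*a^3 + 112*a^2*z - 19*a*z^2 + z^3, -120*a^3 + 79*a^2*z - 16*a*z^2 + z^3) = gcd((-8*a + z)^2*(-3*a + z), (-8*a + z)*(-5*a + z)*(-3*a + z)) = 24*a^2 - 11*a*z + z^2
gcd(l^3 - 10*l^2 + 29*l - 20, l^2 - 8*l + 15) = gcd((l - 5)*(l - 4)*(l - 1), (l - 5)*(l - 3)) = l - 5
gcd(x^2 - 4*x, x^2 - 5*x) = x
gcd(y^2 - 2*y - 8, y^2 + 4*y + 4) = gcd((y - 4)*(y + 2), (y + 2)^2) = y + 2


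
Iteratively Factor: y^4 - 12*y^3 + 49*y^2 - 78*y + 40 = (y - 5)*(y^3 - 7*y^2 + 14*y - 8) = (y - 5)*(y - 2)*(y^2 - 5*y + 4) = (y - 5)*(y - 4)*(y - 2)*(y - 1)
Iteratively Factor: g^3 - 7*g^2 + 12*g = (g - 3)*(g^2 - 4*g) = (g - 4)*(g - 3)*(g)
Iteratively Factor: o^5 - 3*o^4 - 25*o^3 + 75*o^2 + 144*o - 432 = (o - 3)*(o^4 - 25*o^2 + 144) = (o - 4)*(o - 3)*(o^3 + 4*o^2 - 9*o - 36) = (o - 4)*(o - 3)*(o + 4)*(o^2 - 9) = (o - 4)*(o - 3)^2*(o + 4)*(o + 3)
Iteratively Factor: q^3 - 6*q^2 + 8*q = (q - 2)*(q^2 - 4*q) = (q - 4)*(q - 2)*(q)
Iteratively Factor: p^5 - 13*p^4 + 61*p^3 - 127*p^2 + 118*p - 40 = (p - 4)*(p^4 - 9*p^3 + 25*p^2 - 27*p + 10) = (p - 4)*(p - 1)*(p^3 - 8*p^2 + 17*p - 10) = (p - 5)*(p - 4)*(p - 1)*(p^2 - 3*p + 2) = (p - 5)*(p - 4)*(p - 2)*(p - 1)*(p - 1)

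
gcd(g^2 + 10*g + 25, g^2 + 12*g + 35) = g + 5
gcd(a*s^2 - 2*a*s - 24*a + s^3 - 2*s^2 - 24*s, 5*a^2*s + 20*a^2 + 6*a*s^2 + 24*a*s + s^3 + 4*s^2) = a*s + 4*a + s^2 + 4*s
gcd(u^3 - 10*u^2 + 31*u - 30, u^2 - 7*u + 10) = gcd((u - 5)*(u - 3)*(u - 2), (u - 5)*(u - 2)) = u^2 - 7*u + 10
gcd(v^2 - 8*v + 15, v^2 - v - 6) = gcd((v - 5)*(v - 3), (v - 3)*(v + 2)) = v - 3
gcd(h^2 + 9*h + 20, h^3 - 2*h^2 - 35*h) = h + 5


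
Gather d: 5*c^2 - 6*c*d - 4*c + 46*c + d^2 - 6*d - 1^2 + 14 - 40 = 5*c^2 + 42*c + d^2 + d*(-6*c - 6) - 27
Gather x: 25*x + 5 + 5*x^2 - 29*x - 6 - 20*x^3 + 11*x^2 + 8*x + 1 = -20*x^3 + 16*x^2 + 4*x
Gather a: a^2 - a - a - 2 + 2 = a^2 - 2*a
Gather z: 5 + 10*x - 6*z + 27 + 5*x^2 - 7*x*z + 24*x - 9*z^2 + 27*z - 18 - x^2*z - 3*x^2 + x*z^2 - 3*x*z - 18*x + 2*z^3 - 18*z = 2*x^2 + 16*x + 2*z^3 + z^2*(x - 9) + z*(-x^2 - 10*x + 3) + 14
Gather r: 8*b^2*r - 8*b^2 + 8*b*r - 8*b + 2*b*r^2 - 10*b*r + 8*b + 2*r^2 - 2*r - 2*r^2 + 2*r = -8*b^2 + 2*b*r^2 + r*(8*b^2 - 2*b)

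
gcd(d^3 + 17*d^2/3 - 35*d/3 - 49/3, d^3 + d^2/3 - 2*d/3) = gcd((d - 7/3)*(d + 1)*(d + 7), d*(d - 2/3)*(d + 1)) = d + 1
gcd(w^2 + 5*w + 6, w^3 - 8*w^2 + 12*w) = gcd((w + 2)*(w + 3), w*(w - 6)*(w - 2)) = 1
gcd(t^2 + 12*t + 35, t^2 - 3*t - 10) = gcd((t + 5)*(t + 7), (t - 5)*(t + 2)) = 1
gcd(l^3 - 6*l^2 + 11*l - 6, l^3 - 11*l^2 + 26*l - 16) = l^2 - 3*l + 2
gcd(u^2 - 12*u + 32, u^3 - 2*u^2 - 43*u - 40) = u - 8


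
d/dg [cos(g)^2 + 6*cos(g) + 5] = -2*(cos(g) + 3)*sin(g)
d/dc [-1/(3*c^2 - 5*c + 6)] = (6*c - 5)/(3*c^2 - 5*c + 6)^2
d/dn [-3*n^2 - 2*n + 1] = -6*n - 2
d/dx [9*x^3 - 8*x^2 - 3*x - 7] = 27*x^2 - 16*x - 3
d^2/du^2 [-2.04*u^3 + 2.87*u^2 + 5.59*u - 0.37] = 5.74 - 12.24*u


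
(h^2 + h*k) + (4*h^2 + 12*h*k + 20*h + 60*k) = 5*h^2 + 13*h*k + 20*h + 60*k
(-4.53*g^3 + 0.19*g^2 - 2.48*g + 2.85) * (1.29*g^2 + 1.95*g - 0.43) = -5.8437*g^5 - 8.5884*g^4 - 0.8808*g^3 - 1.2412*g^2 + 6.6239*g - 1.2255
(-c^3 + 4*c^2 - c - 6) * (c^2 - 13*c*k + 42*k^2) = -c^5 + 13*c^4*k + 4*c^4 - 42*c^3*k^2 - 52*c^3*k - c^3 + 168*c^2*k^2 + 13*c^2*k - 6*c^2 - 42*c*k^2 + 78*c*k - 252*k^2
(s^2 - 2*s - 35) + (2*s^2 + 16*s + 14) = 3*s^2 + 14*s - 21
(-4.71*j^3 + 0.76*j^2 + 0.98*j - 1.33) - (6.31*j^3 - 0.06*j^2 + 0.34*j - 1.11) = -11.02*j^3 + 0.82*j^2 + 0.64*j - 0.22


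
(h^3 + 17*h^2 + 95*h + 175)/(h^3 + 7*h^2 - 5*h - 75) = (h + 7)/(h - 3)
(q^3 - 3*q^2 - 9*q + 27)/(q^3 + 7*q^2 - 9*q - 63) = (q - 3)/(q + 7)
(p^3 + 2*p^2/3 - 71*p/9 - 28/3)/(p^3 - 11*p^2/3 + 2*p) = (9*p^2 + 33*p + 28)/(3*p*(3*p - 2))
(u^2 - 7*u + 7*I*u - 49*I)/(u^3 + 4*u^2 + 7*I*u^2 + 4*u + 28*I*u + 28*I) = (u - 7)/(u^2 + 4*u + 4)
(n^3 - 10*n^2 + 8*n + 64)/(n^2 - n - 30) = (-n^3 + 10*n^2 - 8*n - 64)/(-n^2 + n + 30)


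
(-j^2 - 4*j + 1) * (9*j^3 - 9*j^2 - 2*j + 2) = -9*j^5 - 27*j^4 + 47*j^3 - 3*j^2 - 10*j + 2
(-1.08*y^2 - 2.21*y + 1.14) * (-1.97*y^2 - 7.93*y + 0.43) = 2.1276*y^4 + 12.9181*y^3 + 14.8151*y^2 - 9.9905*y + 0.4902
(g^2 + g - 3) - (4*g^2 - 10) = -3*g^2 + g + 7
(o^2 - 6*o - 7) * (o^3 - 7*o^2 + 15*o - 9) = o^5 - 13*o^4 + 50*o^3 - 50*o^2 - 51*o + 63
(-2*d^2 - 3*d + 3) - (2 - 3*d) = 1 - 2*d^2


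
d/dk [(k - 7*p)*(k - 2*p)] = 2*k - 9*p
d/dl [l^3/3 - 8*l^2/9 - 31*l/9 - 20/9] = l^2 - 16*l/9 - 31/9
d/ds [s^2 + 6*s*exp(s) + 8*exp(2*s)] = 6*s*exp(s) + 2*s + 16*exp(2*s) + 6*exp(s)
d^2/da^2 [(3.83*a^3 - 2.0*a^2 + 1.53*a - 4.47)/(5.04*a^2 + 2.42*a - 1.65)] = (1.13686837721616e-13*a^5 + 8.5265128291212e-14*a^4 + 235.07668*a^3 - 872.822052*a^2 - 188.214246*a - 125.372676)/(128.024064*a^6 + 184.415616*a^5 - 37.189152*a^4 - 106.575832*a^3 + 12.17502*a^2 + 19.76535*a - 4.492125)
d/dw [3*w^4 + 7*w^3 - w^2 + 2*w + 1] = 12*w^3 + 21*w^2 - 2*w + 2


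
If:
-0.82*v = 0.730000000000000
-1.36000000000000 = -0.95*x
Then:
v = -0.89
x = 1.43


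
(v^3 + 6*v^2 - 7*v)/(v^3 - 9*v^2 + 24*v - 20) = v*(v^2 + 6*v - 7)/(v^3 - 9*v^2 + 24*v - 20)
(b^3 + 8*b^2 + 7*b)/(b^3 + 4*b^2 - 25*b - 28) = b/(b - 4)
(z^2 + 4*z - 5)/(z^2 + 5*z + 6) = (z^2 + 4*z - 5)/(z^2 + 5*z + 6)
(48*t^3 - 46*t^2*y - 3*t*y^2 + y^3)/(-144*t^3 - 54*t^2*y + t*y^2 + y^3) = (-t + y)/(3*t + y)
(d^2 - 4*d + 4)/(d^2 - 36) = (d^2 - 4*d + 4)/(d^2 - 36)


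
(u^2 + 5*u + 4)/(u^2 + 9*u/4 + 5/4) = 4*(u + 4)/(4*u + 5)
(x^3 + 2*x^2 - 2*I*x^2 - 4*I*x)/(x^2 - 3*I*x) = (x^2 + 2*x*(1 - I) - 4*I)/(x - 3*I)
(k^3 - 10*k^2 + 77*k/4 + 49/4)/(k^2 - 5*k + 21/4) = (2*k^2 - 13*k - 7)/(2*k - 3)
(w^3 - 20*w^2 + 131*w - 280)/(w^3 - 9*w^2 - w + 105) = (w - 8)/(w + 3)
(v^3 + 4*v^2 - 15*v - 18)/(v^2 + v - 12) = (v^2 + 7*v + 6)/(v + 4)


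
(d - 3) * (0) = 0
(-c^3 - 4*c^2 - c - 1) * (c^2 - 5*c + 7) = -c^5 + c^4 + 12*c^3 - 24*c^2 - 2*c - 7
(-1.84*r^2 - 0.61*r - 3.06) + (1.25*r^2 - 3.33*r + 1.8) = -0.59*r^2 - 3.94*r - 1.26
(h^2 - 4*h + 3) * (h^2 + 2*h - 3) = h^4 - 2*h^3 - 8*h^2 + 18*h - 9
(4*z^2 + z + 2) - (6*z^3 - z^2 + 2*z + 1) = -6*z^3 + 5*z^2 - z + 1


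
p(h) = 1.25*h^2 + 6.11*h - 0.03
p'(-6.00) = -8.89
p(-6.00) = 8.31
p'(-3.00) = -1.39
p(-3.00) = -7.11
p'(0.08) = 6.31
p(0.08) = 0.47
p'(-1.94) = 1.26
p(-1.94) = -7.18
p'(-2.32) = 0.31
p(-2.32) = -7.48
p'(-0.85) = 3.98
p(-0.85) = -4.32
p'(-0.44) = 5.01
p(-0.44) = -2.48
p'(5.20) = 19.11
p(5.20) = 65.54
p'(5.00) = 18.61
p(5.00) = 61.77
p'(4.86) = 18.26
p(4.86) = 59.19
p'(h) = 2.5*h + 6.11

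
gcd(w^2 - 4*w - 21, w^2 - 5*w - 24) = w + 3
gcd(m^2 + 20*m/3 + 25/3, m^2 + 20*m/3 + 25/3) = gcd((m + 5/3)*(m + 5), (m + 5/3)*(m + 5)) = m^2 + 20*m/3 + 25/3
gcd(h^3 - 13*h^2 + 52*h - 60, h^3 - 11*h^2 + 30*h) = h^2 - 11*h + 30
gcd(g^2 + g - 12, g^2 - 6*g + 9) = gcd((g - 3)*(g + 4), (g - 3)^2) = g - 3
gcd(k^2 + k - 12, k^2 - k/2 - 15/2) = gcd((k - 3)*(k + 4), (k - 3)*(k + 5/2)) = k - 3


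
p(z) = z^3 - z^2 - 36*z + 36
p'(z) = 3*z^2 - 2*z - 36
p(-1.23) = 76.91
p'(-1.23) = -29.00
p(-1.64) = 87.94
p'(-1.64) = -24.65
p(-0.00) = 36.00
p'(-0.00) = -36.00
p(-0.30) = 46.68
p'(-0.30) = -35.13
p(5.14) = -39.66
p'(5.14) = 32.98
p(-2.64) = 105.67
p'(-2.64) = -9.81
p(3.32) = -57.95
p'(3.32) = -9.57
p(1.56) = -18.80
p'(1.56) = -31.82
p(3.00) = -54.00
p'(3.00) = -15.00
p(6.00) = 0.00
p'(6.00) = 60.00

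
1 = 1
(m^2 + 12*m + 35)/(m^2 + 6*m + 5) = (m + 7)/(m + 1)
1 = 1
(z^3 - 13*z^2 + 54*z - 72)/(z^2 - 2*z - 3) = (z^2 - 10*z + 24)/(z + 1)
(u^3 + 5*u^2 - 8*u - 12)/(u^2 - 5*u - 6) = (u^2 + 4*u - 12)/(u - 6)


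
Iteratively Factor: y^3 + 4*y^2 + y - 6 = (y + 2)*(y^2 + 2*y - 3) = (y - 1)*(y + 2)*(y + 3)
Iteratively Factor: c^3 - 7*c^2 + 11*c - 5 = (c - 1)*(c^2 - 6*c + 5) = (c - 1)^2*(c - 5)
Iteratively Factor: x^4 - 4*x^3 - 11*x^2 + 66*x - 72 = (x - 3)*(x^3 - x^2 - 14*x + 24) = (x - 3)*(x + 4)*(x^2 - 5*x + 6) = (x - 3)*(x - 2)*(x + 4)*(x - 3)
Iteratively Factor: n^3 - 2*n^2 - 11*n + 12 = (n - 4)*(n^2 + 2*n - 3) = (n - 4)*(n - 1)*(n + 3)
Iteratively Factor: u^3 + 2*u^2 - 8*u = (u - 2)*(u^2 + 4*u) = u*(u - 2)*(u + 4)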